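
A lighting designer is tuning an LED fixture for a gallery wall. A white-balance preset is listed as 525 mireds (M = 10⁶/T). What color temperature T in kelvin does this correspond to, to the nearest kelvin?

1905 K

T = 10⁶ / 525 = 1904.76 K → 1905 K.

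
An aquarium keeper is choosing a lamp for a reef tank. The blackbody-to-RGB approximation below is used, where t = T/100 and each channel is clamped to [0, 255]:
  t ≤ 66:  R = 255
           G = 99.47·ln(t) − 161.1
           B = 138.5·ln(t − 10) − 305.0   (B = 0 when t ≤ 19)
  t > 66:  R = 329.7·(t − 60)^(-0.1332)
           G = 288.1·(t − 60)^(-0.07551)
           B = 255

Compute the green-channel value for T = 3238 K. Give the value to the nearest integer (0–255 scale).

t = 3238/100 = 32.38; the t ≤ 66 branch applies.
G = 99.47·ln 32.38 − 161.1 = 99.47·3.4775 − 161.1 = 184.811.
Rounded: 185.

185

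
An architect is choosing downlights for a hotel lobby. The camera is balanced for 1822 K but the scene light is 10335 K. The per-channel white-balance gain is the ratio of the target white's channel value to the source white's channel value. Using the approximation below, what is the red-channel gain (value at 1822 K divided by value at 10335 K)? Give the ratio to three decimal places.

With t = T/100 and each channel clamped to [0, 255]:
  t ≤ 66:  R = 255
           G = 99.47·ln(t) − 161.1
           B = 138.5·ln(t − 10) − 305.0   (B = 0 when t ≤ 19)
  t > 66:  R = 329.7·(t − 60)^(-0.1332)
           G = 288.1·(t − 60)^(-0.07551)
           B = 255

At 10335 K (t = 103.35):
  R = 329.7·(103.35 − 60)^(-0.1332) = 329.7·43.35^(-0.1332) = 329.7·0.60528 = 199.559.
At 1822 K (t = 18.22):
  R = 255 by definition for t ≤ 66.
Gain = 255.000 / 199.559 = 1.2778 → 1.278.

1.278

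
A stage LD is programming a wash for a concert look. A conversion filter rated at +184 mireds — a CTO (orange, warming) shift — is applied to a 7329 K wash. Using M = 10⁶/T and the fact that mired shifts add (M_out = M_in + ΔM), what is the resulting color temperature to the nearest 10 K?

M_in = 10⁶/7329 = 136.44 mireds.
M_out = 136.44 + (+184) = 320.44 mireds.
T_out = 10⁶/320.44 = 3120.7 K → 3120 K.

3120 K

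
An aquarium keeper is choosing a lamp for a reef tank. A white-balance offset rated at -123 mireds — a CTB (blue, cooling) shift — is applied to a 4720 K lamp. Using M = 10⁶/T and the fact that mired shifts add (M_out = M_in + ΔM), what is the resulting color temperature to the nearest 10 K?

M_in = 10⁶/4720 = 211.86 mireds.
M_out = 211.86 + (-123) = 88.86 mireds.
T_out = 10⁶/88.86 = 11253.1 K → 11250 K.

11250 K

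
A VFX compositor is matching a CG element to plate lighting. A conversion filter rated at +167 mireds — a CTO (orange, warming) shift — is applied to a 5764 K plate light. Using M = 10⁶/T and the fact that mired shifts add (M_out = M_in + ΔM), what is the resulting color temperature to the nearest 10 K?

M_in = 10⁶/5764 = 173.49 mireds.
M_out = 173.49 + (+167) = 340.49 mireds.
T_out = 10⁶/340.49 = 2936.9 K → 2940 K.

2940 K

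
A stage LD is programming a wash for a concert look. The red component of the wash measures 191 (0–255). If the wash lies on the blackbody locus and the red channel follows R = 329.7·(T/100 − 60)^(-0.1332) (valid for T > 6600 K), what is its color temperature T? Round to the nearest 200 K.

(t − 60)^(-0.1332) = 191/329.7 = 0.57931.
t − 60 = 0.57931^(1/-0.1332) = 0.57931^(-7.508) = 60.245, so t = 120.245.
T = 100·t = 12025 K → 12000 K to the nearest 200 K.

12000 K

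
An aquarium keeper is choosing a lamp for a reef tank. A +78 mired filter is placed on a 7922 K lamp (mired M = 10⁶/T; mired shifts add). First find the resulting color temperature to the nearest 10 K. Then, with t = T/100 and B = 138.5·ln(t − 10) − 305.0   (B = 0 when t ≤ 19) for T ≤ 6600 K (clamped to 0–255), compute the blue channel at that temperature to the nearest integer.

202

M_in = 10⁶/7922 = 126.23; M_out = 126.23 + (+78) = 204.23.
T_out = 10⁶/204.23 = 4896.4 K → 4900 K; t = 49.
B = 138.5·ln(49 − 10) − 305.0 = 138.5·ln 39 − 305.0 = 138.5·3.6636 − 305.0 = 202.403.
Rounded: 202.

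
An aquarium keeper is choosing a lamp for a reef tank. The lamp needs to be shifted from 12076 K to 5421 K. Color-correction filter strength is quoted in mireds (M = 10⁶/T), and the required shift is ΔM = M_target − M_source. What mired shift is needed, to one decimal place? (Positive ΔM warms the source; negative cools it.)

M_source = 10⁶/12076 = 82.809; M_target = 10⁶/5421 = 184.468.
ΔM = 184.468 − 82.809 = 101.659 → +101.7 mireds, a warming shift.

+101.7 mireds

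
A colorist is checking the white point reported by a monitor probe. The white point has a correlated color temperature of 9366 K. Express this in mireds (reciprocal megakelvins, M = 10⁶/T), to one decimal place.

M = 10⁶ / 9366 = 106.769 → 106.8 mireds.

106.8 mireds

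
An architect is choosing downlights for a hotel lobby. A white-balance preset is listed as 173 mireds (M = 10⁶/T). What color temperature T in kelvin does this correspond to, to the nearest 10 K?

T = 10⁶ / 173 = 5780.35 K → 5780 K.

5780 K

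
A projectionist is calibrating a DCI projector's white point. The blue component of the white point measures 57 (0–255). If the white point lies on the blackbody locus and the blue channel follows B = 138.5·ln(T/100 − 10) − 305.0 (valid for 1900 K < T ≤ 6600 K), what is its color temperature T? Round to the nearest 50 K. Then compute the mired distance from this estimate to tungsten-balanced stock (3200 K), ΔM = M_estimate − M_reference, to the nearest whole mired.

+113 mireds

ln(t − 10) = (57 + 305.0) / 138.5 = 2.6137.
t − 10 = e^2.6137 = 13.650, so t = 23.650.
T = 100·t = 2365 K → 2350 K to the nearest 50 K.
M_estimate = 10⁶/2350 = 425.53; M_reference = 10⁶/3200 = 312.50.
ΔM = 425.53 − 312.50 = 113.03 → +113 mireds.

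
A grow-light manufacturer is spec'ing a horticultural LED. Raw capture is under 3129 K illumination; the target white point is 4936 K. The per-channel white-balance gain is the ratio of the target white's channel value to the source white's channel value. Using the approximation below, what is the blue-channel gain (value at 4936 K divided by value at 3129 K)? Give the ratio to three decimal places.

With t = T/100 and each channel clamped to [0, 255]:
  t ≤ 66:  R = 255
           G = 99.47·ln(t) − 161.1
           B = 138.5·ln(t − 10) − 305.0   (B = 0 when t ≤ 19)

At 3129 K (t = 31.29):
  B = 138.5·ln(31.29 − 10) − 305.0 = 138.5·ln 21.29 − 305.0 = 138.5·3.0582 − 305.0 = 118.566.
At 4936 K (t = 49.36):
  B = 138.5·ln(49.36 − 10) − 305.0 = 138.5·ln 39.36 − 305.0 = 138.5·3.6728 − 305.0 = 203.676.
Gain = 203.676 / 118.566 = 1.7178 → 1.718.

1.718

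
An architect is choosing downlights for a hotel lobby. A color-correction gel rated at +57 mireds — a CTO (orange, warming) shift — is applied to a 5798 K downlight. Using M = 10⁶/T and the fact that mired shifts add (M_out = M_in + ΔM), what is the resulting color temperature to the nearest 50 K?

4350 K

M_in = 10⁶/5798 = 172.47 mireds.
M_out = 172.47 + (+57) = 229.47 mireds.
T_out = 10⁶/229.47 = 4357.8 K → 4350 K.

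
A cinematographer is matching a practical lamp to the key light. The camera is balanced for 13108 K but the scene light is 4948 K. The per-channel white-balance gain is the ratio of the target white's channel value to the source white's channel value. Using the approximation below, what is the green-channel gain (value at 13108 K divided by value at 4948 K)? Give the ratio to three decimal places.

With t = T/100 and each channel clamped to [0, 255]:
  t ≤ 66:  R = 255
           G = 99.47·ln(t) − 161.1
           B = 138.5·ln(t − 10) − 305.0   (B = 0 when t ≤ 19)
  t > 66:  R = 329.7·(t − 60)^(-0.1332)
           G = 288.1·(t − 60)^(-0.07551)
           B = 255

0.920

At 4948 K (t = 49.48):
  G = 99.47·ln 49.48 − 161.1 = 99.47·3.9016 − 161.1 = 226.989.
At 13108 K (t = 131.08):
  G = 288.1·(131.08 − 60)^(-0.07551) = 288.1·71.08^(-0.07551) = 288.1·0.72473 = 208.794.
Gain = 208.794 / 226.989 = 0.9198 → 0.920.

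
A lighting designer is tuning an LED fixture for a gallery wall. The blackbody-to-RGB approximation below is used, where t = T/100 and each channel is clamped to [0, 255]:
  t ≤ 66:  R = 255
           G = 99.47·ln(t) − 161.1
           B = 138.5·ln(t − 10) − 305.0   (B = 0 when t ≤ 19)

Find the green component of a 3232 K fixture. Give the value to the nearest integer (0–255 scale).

t = 3232/100 = 32.32; the t ≤ 66 branch applies.
G = 99.47·ln 32.32 − 161.1 = 99.47·3.4757 − 161.1 = 184.627.
Rounded: 185.

185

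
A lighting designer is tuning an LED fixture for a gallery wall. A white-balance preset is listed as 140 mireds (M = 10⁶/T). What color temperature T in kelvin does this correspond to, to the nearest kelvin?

7143 K

T = 10⁶ / 140 = 7142.86 K → 7143 K.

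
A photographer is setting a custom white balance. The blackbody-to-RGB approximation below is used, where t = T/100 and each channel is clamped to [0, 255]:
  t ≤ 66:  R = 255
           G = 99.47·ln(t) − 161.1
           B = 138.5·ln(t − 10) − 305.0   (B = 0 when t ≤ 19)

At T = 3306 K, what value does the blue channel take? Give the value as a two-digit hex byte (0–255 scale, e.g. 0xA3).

0x82

t = 3306/100 = 33.06; the t ≤ 66 branch applies.
B = 138.5·ln(33.06 − 10) − 305.0 = 138.5·ln 23.06 − 305.0 = 138.5·3.1381 − 305.0 = 129.627.
Rounded: 130; in hex, 0x82.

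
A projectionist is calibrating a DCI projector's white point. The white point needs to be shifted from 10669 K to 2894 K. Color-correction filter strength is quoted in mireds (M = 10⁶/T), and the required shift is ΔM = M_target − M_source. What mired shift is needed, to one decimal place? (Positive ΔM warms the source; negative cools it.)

+251.8 mireds

M_source = 10⁶/10669 = 93.729; M_target = 10⁶/2894 = 345.543.
ΔM = 345.543 − 93.729 = 251.813 → +251.8 mireds, a warming shift.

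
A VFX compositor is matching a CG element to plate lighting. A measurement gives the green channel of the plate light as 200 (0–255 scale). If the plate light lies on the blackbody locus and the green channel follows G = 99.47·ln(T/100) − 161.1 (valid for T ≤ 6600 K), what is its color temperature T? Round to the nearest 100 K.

3800 K

ln t = (200 + 161.1) / 99.47 = 3.6302.
t = e^3.6302 = 37.722.
T = 100·t = 3772 K → 3800 K to the nearest 100 K.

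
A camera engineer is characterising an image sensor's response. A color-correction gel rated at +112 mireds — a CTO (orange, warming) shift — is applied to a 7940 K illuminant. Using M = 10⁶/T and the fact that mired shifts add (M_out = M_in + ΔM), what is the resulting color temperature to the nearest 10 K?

M_in = 10⁶/7940 = 125.94 mireds.
M_out = 125.94 + (+112) = 237.94 mireds.
T_out = 10⁶/237.94 = 4202.7 K → 4200 K.

4200 K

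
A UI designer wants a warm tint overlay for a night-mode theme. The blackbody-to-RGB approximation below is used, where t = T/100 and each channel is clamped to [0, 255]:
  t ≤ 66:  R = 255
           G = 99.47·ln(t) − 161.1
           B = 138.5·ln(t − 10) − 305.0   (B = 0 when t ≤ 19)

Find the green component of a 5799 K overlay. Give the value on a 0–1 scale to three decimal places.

0.952

t = 5799/100 = 57.99; the t ≤ 66 branch applies.
G = 99.47·ln 57.99 − 161.1 = 99.47·4.0603 − 161.1 = 242.775.
On a 0–1 scale: 242.775/255 = 0.9521 → 0.952.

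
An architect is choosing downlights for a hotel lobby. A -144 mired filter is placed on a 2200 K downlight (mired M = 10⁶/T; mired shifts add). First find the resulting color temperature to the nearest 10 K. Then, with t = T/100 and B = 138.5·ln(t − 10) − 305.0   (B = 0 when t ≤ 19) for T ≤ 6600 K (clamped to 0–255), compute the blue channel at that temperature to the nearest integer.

124

M_in = 10⁶/2200 = 454.55; M_out = 454.55 + (-144) = 310.55.
T_out = 10⁶/310.55 = 3220.1 K → 3220 K; t = 32.2.
B = 138.5·ln(32.2 − 10) − 305.0 = 138.5·ln 22.2 − 305.0 = 138.5·3.1001 − 305.0 = 124.363.
Rounded: 124.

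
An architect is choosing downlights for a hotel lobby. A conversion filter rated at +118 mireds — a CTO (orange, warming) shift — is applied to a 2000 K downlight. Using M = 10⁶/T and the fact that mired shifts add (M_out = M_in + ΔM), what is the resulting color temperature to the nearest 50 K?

1600 K

M_in = 10⁶/2000 = 500.00 mireds.
M_out = 500.00 + (+118) = 618.00 mireds.
T_out = 10⁶/618.00 = 1618.1 K → 1600 K.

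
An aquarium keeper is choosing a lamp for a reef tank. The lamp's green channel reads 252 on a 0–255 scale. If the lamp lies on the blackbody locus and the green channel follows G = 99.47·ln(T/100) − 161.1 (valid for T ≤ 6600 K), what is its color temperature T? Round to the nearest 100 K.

6400 K

ln t = (252 + 161.1) / 99.47 = 4.1530.
t = e^4.1530 = 63.625.
T = 100·t = 6363 K → 6400 K to the nearest 100 K.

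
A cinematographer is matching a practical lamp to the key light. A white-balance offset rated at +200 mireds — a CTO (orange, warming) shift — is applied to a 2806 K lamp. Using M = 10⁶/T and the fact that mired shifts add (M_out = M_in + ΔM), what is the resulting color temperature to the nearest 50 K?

M_in = 10⁶/2806 = 356.38 mireds.
M_out = 356.38 + (+200) = 556.38 mireds.
T_out = 10⁶/556.38 = 1797.3 K → 1800 K.

1800 K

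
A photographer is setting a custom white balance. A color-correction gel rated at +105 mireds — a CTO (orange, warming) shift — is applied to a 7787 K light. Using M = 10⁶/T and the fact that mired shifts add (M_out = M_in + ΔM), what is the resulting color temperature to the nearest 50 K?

4300 K

M_in = 10⁶/7787 = 128.42 mireds.
M_out = 128.42 + (+105) = 233.42 mireds.
T_out = 10⁶/233.42 = 4284.1 K → 4300 K.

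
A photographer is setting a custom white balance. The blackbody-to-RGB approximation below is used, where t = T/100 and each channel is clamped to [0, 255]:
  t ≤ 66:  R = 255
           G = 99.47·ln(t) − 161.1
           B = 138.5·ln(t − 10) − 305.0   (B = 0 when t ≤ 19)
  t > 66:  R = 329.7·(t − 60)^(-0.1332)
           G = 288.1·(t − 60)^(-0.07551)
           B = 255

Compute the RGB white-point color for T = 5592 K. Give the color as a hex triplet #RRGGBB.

t = 5592/100 = 55.92; the t ≤ 66 branch applies.
R = 255 by definition for t ≤ 66.
G = 99.47·ln 55.92 − 161.1 = 99.47·4.0239 − 161.1 = 239.160.
B = 138.5·ln(55.92 − 10) − 305.0 = 138.5·ln 45.92 − 305.0 = 138.5·3.8269 − 305.0 = 225.026.
Rounded: (255, 239, 225).
In hex: #FFEFE1.

#FFEFE1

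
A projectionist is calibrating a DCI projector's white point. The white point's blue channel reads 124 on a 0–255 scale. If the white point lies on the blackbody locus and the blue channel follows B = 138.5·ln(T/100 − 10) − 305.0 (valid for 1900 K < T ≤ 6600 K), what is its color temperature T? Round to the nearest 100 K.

3200 K

ln(t − 10) = (124 + 305.0) / 138.5 = 3.0975.
t − 10 = e^3.0975 = 22.142, so t = 32.142.
T = 100·t = 3214 K → 3200 K to the nearest 100 K.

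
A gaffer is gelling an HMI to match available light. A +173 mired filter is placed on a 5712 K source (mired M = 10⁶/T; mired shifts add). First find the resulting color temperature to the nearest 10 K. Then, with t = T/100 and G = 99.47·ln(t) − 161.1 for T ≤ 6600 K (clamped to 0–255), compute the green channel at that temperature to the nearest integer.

173

M_in = 10⁶/5712 = 175.07; M_out = 175.07 + (+173) = 348.07.
T_out = 10⁶/348.07 = 2873.0 K → 2870 K; t = 28.7.
G = 99.47·ln 28.7 − 161.1 = 99.47·3.3569 − 161.1 = 172.811.
Rounded: 173.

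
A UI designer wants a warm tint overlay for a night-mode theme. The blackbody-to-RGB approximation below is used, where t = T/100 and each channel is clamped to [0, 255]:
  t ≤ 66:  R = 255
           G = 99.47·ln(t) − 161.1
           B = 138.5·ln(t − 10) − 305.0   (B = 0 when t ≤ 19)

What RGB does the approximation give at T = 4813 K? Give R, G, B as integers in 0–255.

R=255, G=224, B=199

t = 4813/100 = 48.13; the t ≤ 66 branch applies.
R = 255 by definition for t ≤ 66.
G = 99.47·ln 48.13 − 161.1 = 99.47·3.8739 − 161.1 = 224.237.
B = 138.5·ln(48.13 − 10) − 305.0 = 138.5·ln 38.13 − 305.0 = 138.5·3.6410 − 305.0 = 199.279.
Rounded: (255, 224, 199).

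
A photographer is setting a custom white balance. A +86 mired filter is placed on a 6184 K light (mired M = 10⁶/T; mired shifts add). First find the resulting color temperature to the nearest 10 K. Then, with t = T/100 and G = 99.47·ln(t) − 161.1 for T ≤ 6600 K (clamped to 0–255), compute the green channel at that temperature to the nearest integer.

M_in = 10⁶/6184 = 161.71; M_out = 161.71 + (+86) = 247.71.
T_out = 10⁶/247.71 = 4037.0 K → 4040 K; t = 40.4.
G = 99.47·ln 40.4 − 161.1 = 99.47·3.6988 − 161.1 = 206.823.
Rounded: 207.

207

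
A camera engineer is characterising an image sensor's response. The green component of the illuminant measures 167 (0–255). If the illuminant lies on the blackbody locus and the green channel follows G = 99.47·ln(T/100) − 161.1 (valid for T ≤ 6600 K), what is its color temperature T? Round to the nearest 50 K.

ln t = (167 + 161.1) / 99.47 = 3.2985.
t = e^3.2985 = 27.072.
T = 100·t = 2707 K → 2700 K to the nearest 50 K.

2700 K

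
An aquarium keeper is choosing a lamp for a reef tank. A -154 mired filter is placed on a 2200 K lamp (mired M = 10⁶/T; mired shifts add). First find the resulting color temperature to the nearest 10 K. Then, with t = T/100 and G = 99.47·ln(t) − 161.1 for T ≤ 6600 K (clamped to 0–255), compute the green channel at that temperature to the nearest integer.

188

M_in = 10⁶/2200 = 454.55; M_out = 454.55 + (-154) = 300.55.
T_out = 10⁶/300.55 = 3327.3 K → 3330 K; t = 33.3.
G = 99.47·ln 33.3 − 161.1 = 99.47·3.5056 − 161.1 = 187.598.
Rounded: 188.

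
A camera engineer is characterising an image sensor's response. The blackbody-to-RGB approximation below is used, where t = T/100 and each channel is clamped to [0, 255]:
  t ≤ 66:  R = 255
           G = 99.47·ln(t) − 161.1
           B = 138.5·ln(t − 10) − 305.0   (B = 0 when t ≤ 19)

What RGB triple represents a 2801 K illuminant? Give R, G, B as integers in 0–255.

t = 2801/100 = 28.01; the t ≤ 66 branch applies.
R = 255 by definition for t ≤ 66.
G = 99.47·ln 28.01 − 161.1 = 99.47·3.3326 − 161.1 = 170.390.
B = 138.5·ln(28.01 − 10) − 305.0 = 138.5·ln 18.01 − 305.0 = 138.5·2.8909 − 305.0 = 95.393.
Rounded: (255, 170, 95).

R=255, G=170, B=95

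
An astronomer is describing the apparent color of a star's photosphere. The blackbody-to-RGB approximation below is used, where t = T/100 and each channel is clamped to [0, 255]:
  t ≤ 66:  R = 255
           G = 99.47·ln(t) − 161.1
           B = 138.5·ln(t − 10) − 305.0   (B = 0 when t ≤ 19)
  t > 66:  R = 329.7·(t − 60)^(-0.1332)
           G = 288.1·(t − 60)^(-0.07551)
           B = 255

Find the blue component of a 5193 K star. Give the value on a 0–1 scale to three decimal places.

0.833

t = 5193/100 = 51.93; the t ≤ 66 branch applies.
B = 138.5·ln(51.93 − 10) − 305.0 = 138.5·ln 41.93 − 305.0 = 138.5·3.7360 − 305.0 = 212.436.
On a 0–1 scale: 212.436/255 = 0.8331 → 0.833.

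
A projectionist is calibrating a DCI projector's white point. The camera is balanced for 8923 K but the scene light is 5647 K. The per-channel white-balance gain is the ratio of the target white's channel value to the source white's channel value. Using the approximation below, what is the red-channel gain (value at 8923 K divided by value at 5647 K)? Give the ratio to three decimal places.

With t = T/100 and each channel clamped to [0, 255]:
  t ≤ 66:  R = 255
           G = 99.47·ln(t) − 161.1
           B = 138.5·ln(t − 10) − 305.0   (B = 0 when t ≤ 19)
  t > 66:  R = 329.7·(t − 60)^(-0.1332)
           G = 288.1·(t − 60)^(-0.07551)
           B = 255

At 5647 K (t = 56.47):
  R = 255 by definition for t ≤ 66.
At 8923 K (t = 89.23):
  R = 329.7·(89.23 − 60)^(-0.1332) = 329.7·29.23^(-0.1332) = 329.7·0.63790 = 210.315.
Gain = 210.315 / 255.000 = 0.8248 → 0.825.

0.825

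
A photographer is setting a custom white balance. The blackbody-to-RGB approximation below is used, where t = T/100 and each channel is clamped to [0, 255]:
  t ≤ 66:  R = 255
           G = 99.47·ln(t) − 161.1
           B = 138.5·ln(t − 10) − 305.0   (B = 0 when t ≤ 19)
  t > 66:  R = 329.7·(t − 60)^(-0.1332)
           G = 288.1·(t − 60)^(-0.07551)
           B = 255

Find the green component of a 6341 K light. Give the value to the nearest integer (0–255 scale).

252

t = 6341/100 = 63.41; the t ≤ 66 branch applies.
G = 99.47·ln 63.41 − 161.1 = 99.47·4.1496 − 161.1 = 251.663.
Rounded: 252.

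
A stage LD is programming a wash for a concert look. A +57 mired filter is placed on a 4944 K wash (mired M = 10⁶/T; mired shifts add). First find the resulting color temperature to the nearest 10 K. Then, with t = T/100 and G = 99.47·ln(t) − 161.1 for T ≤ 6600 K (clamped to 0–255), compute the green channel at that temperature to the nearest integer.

202

M_in = 10⁶/4944 = 202.27; M_out = 202.27 + (+57) = 259.27.
T_out = 10⁶/259.27 = 3857.1 K → 3860 K; t = 38.6.
G = 99.47·ln 38.6 − 161.1 = 99.47·3.6533 − 161.1 = 202.289.
Rounded: 202.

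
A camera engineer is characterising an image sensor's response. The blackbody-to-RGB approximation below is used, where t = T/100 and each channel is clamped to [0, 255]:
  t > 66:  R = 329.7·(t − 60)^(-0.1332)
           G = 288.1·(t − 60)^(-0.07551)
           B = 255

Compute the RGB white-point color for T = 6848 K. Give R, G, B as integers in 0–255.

t = 6848/100 = 68.48; the t > 66 branch applies.
R = 329.7·(68.48 − 60)^(-0.1332) = 329.7·8.48^(-0.1332) = 329.7·0.75221 = 248.003.
G = 288.1·(68.48 − 60)^(-0.07551) = 288.1·8.48^(-0.07551) = 288.1·0.85094 = 245.155.
B = 255 by definition for t > 66.
Rounded: (248, 245, 255).

R=248, G=245, B=255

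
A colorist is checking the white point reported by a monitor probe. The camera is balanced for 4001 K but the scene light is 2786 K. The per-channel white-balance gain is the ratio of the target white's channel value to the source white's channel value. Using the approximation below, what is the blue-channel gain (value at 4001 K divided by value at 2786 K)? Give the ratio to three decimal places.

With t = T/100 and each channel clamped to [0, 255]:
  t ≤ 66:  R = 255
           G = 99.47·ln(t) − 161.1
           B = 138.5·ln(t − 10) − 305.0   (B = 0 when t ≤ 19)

1.763

At 2786 K (t = 27.86):
  B = 138.5·ln(27.86 − 10) − 305.0 = 138.5·ln 17.86 − 305.0 = 138.5·2.8826 − 305.0 = 94.235.
At 4001 K (t = 40.01):
  B = 138.5·ln(40.01 − 10) − 305.0 = 138.5·ln 30.01 − 305.0 = 138.5·3.4015 − 305.0 = 166.112.
Gain = 166.112 / 94.235 = 1.7627 → 1.763.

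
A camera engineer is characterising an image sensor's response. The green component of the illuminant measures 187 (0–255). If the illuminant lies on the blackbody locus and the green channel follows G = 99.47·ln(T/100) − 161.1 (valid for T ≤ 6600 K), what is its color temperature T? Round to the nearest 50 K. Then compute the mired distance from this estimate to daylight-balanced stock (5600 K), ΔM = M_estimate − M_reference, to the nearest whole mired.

ln t = (187 + 161.1) / 99.47 = 3.4995.
t = e^3.4995 = 33.100.
T = 100·t = 3310 K → 3300 K to the nearest 50 K.
M_estimate = 10⁶/3300 = 303.03; M_reference = 10⁶/5600 = 178.57.
ΔM = 303.03 − 178.57 = 124.46 → +124 mireds.

+124 mireds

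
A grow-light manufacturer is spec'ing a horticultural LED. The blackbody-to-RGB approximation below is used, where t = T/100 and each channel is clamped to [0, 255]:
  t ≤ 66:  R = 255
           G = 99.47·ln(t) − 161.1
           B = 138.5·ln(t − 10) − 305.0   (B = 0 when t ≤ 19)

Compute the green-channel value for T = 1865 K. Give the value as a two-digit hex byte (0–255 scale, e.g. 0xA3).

t = 1865/100 = 18.65; the t ≤ 66 branch applies.
G = 99.47·ln 18.65 − 161.1 = 99.47·2.9258 − 161.1 = 129.934.
Rounded: 130; in hex, 0x82.

0x82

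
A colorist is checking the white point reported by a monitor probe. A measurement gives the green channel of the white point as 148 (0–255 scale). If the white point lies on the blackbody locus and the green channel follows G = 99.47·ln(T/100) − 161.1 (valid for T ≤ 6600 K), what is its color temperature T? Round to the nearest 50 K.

2250 K

ln t = (148 + 161.1) / 99.47 = 3.1075.
t = e^3.1075 = 22.364.
T = 100·t = 2236 K → 2250 K to the nearest 50 K.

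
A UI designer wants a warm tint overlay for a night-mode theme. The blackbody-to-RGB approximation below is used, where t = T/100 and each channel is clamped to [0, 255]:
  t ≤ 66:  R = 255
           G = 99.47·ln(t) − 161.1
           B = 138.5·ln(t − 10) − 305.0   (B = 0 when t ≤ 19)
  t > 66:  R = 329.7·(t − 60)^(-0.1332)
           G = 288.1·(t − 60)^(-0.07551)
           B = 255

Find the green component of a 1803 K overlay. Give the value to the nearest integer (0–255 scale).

127

t = 1803/100 = 18.03; the t ≤ 66 branch applies.
G = 99.47·ln 18.03 − 161.1 = 99.47·2.8920 − 161.1 = 126.571.
Rounded: 127.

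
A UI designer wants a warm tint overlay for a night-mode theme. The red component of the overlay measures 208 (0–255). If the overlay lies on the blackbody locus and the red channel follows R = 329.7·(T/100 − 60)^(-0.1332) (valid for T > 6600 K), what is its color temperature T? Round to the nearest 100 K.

9200 K

(t − 60)^(-0.1332) = 208/329.7 = 0.63088.
t − 60 = 0.63088^(1/-0.1332) = 0.63088^(-7.508) = 31.763, so t = 91.763.
T = 100·t = 9176 K → 9200 K to the nearest 100 K.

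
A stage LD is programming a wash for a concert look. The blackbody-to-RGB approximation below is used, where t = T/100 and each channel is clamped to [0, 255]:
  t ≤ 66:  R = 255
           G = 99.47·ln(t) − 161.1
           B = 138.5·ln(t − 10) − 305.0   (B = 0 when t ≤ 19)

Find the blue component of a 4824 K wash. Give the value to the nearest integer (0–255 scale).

t = 4824/100 = 48.24; the t ≤ 66 branch applies.
B = 138.5·ln(48.24 − 10) − 305.0 = 138.5·ln 38.24 − 305.0 = 138.5·3.6439 − 305.0 = 199.678.
Rounded: 200.

200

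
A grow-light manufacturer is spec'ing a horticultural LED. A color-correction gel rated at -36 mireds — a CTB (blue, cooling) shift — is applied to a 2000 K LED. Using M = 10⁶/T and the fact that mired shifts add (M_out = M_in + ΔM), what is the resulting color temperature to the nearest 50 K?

M_in = 10⁶/2000 = 500.00 mireds.
M_out = 500.00 + (-36) = 464.00 mireds.
T_out = 10⁶/464.00 = 2155.2 K → 2150 K.

2150 K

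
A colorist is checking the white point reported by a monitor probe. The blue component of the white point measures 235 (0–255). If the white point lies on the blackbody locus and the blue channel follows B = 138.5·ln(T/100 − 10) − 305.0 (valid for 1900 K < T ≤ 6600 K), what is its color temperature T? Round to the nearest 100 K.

ln(t − 10) = (235 + 305.0) / 138.5 = 3.8989.
t − 10 = e^3.8989 = 49.349, so t = 59.349.
T = 100·t = 5935 K → 5900 K to the nearest 100 K.

5900 K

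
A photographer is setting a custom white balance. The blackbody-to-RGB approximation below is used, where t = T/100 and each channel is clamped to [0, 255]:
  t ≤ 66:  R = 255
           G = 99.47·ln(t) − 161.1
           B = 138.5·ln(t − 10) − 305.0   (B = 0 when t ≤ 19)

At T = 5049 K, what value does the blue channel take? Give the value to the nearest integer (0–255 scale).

t = 5049/100 = 50.49; the t ≤ 66 branch applies.
B = 138.5·ln(50.49 − 10) − 305.0 = 138.5·ln 40.49 − 305.0 = 138.5·3.7011 − 305.0 = 207.596.
Rounded: 208.

208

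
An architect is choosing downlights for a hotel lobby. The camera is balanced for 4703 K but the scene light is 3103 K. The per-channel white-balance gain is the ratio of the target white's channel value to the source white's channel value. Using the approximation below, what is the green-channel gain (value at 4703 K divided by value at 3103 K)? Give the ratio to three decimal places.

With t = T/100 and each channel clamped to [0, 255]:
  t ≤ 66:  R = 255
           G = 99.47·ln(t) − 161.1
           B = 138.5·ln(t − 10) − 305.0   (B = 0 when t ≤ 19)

At 3103 K (t = 31.03):
  G = 99.47·ln 31.03 − 161.1 = 99.47·3.4350 − 161.1 = 180.575.
At 4703 K (t = 47.03):
  G = 99.47·ln 47.03 − 161.1 = 99.47·3.8508 − 161.1 = 221.938.
Gain = 221.938 / 180.575 = 1.2291 → 1.229.

1.229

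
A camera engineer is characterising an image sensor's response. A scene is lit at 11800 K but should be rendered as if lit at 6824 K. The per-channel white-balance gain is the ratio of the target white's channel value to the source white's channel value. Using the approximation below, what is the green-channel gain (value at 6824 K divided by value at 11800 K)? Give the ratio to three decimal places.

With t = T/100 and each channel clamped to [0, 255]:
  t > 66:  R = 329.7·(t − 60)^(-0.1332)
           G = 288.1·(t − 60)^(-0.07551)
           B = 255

1.159

At 11800 K (t = 118):
  G = 288.1·(118 − 60)^(-0.07551) = 288.1·58^(-0.07551) = 288.1·0.73594 = 212.025.
At 6824 K (t = 68.24):
  G = 288.1·(68.24 − 60)^(-0.07551) = 288.1·8.24^(-0.07551) = 288.1·0.85278 = 245.687.
Gain = 245.687 / 212.025 = 1.1588 → 1.159.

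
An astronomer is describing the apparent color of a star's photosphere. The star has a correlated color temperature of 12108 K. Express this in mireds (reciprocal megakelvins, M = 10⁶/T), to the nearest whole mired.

M = 10⁶ / 12108 = 82.590 → 83 mireds.

83 mireds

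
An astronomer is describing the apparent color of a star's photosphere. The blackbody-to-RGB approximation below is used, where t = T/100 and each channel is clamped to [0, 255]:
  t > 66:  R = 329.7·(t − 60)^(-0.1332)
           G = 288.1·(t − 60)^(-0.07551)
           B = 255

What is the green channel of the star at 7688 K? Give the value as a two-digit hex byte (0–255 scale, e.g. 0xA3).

0xE9

t = 7688/100 = 76.88; the t > 66 branch applies.
G = 288.1·(76.88 − 60)^(-0.07551) = 288.1·16.88^(-0.07551) = 288.1·0.80783 = 232.736.
Rounded: 233; in hex, 0xE9.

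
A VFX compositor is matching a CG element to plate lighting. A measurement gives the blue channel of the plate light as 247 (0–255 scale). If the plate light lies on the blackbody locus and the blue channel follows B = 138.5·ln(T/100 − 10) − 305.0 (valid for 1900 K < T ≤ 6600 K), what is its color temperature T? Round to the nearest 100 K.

6400 K

ln(t − 10) = (247 + 305.0) / 138.5 = 3.9856.
t − 10 = e^3.9856 = 53.815, so t = 63.815.
T = 100·t = 6382 K → 6400 K to the nearest 100 K.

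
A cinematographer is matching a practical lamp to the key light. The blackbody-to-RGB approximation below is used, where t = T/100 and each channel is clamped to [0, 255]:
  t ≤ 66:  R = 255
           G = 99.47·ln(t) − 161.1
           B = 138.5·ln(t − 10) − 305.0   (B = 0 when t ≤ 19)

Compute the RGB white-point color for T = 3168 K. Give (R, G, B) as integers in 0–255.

t = 3168/100 = 31.68; the t ≤ 66 branch applies.
R = 255 by definition for t ≤ 66.
G = 99.47·ln 31.68 − 161.1 = 99.47·3.4557 − 161.1 = 182.637.
B = 138.5·ln(31.68 − 10) − 305.0 = 138.5·ln 21.68 − 305.0 = 138.5·3.0764 − 305.0 = 121.080.
Rounded: (255, 183, 121).

(255, 183, 121)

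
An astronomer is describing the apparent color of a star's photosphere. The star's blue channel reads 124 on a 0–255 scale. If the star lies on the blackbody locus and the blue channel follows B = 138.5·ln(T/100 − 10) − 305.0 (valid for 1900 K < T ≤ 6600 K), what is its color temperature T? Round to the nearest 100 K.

3200 K

ln(t − 10) = (124 + 305.0) / 138.5 = 3.0975.
t − 10 = e^3.0975 = 22.142, so t = 32.142.
T = 100·t = 3214 K → 3200 K to the nearest 100 K.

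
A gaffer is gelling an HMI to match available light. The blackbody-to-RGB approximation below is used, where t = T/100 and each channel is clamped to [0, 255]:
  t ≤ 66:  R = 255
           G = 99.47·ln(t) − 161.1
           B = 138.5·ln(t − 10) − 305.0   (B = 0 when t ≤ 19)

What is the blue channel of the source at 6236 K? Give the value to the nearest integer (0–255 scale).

t = 6236/100 = 62.36; the t ≤ 66 branch applies.
B = 138.5·ln(62.36 − 10) − 305.0 = 138.5·ln 52.36 − 305.0 = 138.5·3.9581 − 305.0 = 243.203.
Rounded: 243.

243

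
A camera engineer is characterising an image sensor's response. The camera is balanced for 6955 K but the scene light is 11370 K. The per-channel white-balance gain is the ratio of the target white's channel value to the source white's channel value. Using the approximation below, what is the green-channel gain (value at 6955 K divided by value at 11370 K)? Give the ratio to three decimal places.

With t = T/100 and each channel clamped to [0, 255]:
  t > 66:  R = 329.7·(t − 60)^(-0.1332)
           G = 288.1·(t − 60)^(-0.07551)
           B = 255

1.139

At 11370 K (t = 113.7):
  G = 288.1·(113.7 − 60)^(-0.07551) = 288.1·53.7^(-0.07551) = 288.1·0.74024 = 213.262.
At 6955 K (t = 69.55):
  G = 288.1·(69.55 − 60)^(-0.07551) = 288.1·9.55^(-0.07551) = 288.1·0.84333 = 242.965.
Gain = 242.965 / 213.262 = 1.1393 → 1.139.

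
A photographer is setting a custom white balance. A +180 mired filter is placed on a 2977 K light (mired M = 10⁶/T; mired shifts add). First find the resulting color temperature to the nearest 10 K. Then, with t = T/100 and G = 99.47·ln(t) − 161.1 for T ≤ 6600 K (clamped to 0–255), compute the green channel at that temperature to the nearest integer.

134

M_in = 10⁶/2977 = 335.91; M_out = 335.91 + (+180) = 515.91.
T_out = 10⁶/515.91 = 1938.3 K → 1940 K; t = 19.4.
G = 99.47·ln 19.4 − 161.1 = 99.47·2.9653 − 161.1 = 133.856.
Rounded: 134.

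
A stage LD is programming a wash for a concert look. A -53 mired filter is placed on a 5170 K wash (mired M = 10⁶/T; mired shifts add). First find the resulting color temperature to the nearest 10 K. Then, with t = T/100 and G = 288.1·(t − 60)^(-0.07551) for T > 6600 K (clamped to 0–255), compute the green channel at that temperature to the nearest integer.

M_in = 10⁶/5170 = 193.42; M_out = 193.42 + (-53) = 140.42.
T_out = 10⁶/140.42 = 7121.3 K → 7120 K; t = 71.2.
G = 288.1·(71.2 − 60)^(-0.07551) = 288.1·11.2^(-0.07551) = 288.1·0.83325 = 240.058.
Rounded: 240.

240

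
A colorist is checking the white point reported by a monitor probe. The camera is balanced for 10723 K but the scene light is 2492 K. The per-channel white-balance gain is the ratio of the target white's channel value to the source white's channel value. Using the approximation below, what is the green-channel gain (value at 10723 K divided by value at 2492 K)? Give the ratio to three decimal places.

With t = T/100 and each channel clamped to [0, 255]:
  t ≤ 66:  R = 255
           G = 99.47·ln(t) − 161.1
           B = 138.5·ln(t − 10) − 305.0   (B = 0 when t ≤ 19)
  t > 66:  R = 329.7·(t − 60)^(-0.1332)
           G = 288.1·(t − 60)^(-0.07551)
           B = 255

At 2492 K (t = 24.92):
  G = 99.47·ln 24.92 − 161.1 = 99.47·3.2157 − 161.1 = 158.763.
At 10723 K (t = 107.23):
  G = 288.1·(107.23 − 60)^(-0.07551) = 288.1·47.23^(-0.07551) = 288.1·0.74745 = 215.339.
Gain = 215.339 / 158.763 = 1.3564 → 1.356.

1.356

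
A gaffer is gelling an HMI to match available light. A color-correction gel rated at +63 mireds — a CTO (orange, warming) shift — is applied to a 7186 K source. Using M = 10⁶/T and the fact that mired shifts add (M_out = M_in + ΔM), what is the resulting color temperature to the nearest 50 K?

M_in = 10⁶/7186 = 139.16 mireds.
M_out = 139.16 + (+63) = 202.16 mireds.
T_out = 10⁶/202.16 = 4946.6 K → 4950 K.

4950 K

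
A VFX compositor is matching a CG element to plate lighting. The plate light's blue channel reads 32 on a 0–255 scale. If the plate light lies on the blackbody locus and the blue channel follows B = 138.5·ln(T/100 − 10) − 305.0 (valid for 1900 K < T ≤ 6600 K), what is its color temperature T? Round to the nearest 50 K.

2150 K

ln(t − 10) = (32 + 305.0) / 138.5 = 2.4332.
t − 10 = e^2.4332 = 11.395, so t = 21.395.
T = 100·t = 2140 K → 2150 K to the nearest 50 K.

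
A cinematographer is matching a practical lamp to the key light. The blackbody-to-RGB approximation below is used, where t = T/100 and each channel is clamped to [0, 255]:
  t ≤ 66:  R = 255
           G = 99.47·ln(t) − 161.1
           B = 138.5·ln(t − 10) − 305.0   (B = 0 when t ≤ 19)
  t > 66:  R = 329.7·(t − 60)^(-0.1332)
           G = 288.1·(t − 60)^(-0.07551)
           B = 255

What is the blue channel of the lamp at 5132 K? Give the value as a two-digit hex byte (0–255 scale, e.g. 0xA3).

t = 5132/100 = 51.32; the t ≤ 66 branch applies.
B = 138.5·ln(51.32 − 10) − 305.0 = 138.5·ln 41.32 − 305.0 = 138.5·3.7213 − 305.0 = 210.407.
Rounded: 210; in hex, 0xD2.

0xD2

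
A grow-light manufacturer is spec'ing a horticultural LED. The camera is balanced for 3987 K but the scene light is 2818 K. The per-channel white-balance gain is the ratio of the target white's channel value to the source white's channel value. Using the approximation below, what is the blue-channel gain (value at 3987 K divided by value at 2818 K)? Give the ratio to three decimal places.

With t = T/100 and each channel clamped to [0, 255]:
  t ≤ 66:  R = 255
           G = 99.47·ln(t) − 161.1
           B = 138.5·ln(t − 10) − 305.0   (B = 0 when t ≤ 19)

1.711

At 2818 K (t = 28.18):
  B = 138.5·ln(28.18 − 10) − 305.0 = 138.5·ln 18.18 − 305.0 = 138.5·2.9003 − 305.0 = 96.695.
At 3987 K (t = 39.87):
  B = 138.5·ln(39.87 − 10) − 305.0 = 138.5·ln 29.87 − 305.0 = 138.5·3.3969 − 305.0 = 165.464.
Gain = 165.464 / 96.695 = 1.7112 → 1.711.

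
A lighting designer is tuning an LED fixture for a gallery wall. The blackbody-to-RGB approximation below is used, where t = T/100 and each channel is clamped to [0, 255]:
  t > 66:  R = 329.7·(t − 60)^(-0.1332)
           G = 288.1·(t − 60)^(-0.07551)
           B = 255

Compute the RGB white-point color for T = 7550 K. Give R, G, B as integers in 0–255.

R=229, G=234, B=255

t = 7550/100 = 75.5; the t > 66 branch applies.
R = 329.7·(75.5 − 60)^(-0.1332) = 329.7·15.5^(-0.1332) = 329.7·0.69414 = 228.858.
G = 288.1·(75.5 − 60)^(-0.07551) = 288.1·15.5^(-0.07551) = 288.1·0.81305 = 234.240.
B = 255 by definition for t > 66.
Rounded: (229, 234, 255).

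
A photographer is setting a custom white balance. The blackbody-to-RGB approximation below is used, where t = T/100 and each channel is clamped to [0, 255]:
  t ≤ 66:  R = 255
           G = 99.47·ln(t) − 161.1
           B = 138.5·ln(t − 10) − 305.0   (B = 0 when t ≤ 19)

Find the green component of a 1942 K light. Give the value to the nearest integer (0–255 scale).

t = 1942/100 = 19.42; the t ≤ 66 branch applies.
G = 99.47·ln 19.42 − 161.1 = 99.47·2.9663 − 161.1 = 133.958.
Rounded: 134.

134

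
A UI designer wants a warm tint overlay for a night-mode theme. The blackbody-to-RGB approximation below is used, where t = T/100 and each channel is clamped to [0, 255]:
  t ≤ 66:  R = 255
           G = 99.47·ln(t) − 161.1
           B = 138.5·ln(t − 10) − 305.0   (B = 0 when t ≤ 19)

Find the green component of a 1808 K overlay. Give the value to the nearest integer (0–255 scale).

127

t = 1808/100 = 18.08; the t ≤ 66 branch applies.
G = 99.47·ln 18.08 − 161.1 = 99.47·2.8948 − 161.1 = 126.846.
Rounded: 127.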